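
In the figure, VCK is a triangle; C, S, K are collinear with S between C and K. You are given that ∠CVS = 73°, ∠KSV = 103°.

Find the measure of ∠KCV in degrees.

∠KCV = 30°

1. ∠CSV = 77°  [linear pair at S on CK]
2. ∠SCV = 30°  [△VCS]
3. ∠KCV = 30°  [S on ray CK]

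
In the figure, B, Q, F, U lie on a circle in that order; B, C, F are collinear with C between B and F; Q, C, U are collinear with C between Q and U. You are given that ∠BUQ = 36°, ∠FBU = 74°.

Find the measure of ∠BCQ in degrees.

∠BCQ = 110°

1. ∠BFQ = 36°  [same arc BQ]
2. ∠FQU = 74°  [same arc FU]
3. ∠FCQ = 70°  [△QCF]
4. ∠BCQ = 110°  [linear pair at C on BF]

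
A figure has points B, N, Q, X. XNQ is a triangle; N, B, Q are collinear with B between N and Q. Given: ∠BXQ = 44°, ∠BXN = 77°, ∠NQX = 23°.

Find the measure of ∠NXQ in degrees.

∠NXQ = 121°

1. ∠BQX = 23°  [B on ray QN]
2. ∠QBX = 113°  [△XBQ]
3. ∠NBX = 67°  [linear pair at B on NQ]
4. ∠BNX = 36°  [△XNB]
5. ∠QNX = 36°  [B on ray NQ]
6. ∠NXQ = 121°  [△XNQ]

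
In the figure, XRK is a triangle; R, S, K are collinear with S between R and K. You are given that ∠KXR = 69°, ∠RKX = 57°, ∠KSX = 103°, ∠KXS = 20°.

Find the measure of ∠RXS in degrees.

1. ∠KRX = 54°  [△XRK]
2. ∠RSX = 77°  [linear pair at S on RK]
3. ∠SRX = 54°  [S on ray RK]
4. ∠RXS = 49°  [△XRS]

∠RXS = 49°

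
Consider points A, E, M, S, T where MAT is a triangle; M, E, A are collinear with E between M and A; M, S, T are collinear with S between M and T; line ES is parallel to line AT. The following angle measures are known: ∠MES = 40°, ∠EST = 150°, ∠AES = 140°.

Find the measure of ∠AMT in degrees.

∠AMT = 110°

1. ∠ESM = 30°  [linear pair at S on MT]
2. ∠EMS = 110°  [△MES]
3. ∠AMT = 110°  [E on MA, S on MT]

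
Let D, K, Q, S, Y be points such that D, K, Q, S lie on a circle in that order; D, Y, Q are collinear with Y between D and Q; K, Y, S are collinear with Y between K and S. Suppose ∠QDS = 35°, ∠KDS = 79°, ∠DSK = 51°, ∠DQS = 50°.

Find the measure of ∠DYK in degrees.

1. ∠QKS = 35°  [same arc QS]
2. ∠DQK = 51°  [same arc DK]
3. ∠KYQ = 94°  [△KYQ]
4. ∠DYK = 86°  [linear pair at Y on DQ]

∠DYK = 86°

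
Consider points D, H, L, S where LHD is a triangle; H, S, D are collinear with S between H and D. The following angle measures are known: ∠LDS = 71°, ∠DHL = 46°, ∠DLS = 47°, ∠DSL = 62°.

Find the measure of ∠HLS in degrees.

∠HLS = 16°

1. ∠LHS = 46°  [S on ray HD]
2. ∠HSL = 118°  [linear pair at S on HD]
3. ∠HLS = 16°  [△LHS]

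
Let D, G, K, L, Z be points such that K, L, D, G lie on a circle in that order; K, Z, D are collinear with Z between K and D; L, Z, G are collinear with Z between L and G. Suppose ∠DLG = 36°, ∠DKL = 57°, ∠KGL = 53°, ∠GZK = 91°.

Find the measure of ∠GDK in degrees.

1. ∠DGL = 57°  [same arc LD]
2. ∠DZG = 89°  [linear pair at Z on KD]
3. ∠GDK = 34°  [△DZG]

∠GDK = 34°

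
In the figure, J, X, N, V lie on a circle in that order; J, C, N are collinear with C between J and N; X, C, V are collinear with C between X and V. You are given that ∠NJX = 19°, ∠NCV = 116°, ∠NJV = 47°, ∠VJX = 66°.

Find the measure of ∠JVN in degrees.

∠JVN = 88°

1. ∠NVX = 19°  [same arc XN]
2. ∠JNV = 45°  [△NCV]
3. ∠JVN = 88°  [△JNV]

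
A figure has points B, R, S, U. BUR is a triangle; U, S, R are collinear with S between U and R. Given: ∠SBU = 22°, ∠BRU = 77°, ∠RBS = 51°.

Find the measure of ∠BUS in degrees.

∠BUS = 30°

1. ∠BRS = 77°  [S on ray RU]
2. ∠BSR = 52°  [△BSR]
3. ∠BSU = 128°  [linear pair at S on UR]
4. ∠BUS = 30°  [△BUS]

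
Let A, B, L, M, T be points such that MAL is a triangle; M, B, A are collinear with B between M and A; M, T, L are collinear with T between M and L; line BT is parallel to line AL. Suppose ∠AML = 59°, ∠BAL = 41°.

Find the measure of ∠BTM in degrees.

1. ∠LAM = 41°  [B on ray AM]
2. ∠ALM = 80°  [△MAL]
3. ∠BTM = 80°  [BT∥AL, corresponding at T]

∠BTM = 80°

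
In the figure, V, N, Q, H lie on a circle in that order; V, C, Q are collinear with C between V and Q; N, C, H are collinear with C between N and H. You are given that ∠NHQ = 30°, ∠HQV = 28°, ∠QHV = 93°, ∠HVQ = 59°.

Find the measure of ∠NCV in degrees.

1. ∠NVQ = 30°  [same arc NQ]
2. ∠HNV = 28°  [same arc VH]
3. ∠NCV = 122°  [△VCN]

∠NCV = 122°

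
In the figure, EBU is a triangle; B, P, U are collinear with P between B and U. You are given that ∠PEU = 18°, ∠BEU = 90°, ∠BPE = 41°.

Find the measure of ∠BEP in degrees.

1. ∠EPU = 139°  [linear pair at P on BU]
2. ∠EUP = 23°  [△EPU]
3. ∠BUE = 23°  [P on ray UB]
4. ∠EBU = 67°  [△EBU]
5. ∠EBP = 67°  [P on ray BU]
6. ∠BEP = 72°  [△EBP]

∠BEP = 72°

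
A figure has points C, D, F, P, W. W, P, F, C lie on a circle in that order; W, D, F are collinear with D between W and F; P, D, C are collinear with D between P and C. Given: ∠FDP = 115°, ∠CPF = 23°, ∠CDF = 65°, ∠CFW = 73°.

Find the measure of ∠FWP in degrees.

1. ∠PDW = 65°  [linear pair at D on WF]
2. ∠CPW = 73°  [same arc WC]
3. ∠FWP = 42°  [△WDP]

∠FWP = 42°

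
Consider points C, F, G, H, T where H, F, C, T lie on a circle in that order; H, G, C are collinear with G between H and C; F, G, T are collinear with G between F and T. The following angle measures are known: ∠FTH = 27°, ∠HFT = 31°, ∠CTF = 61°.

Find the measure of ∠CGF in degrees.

∠CGF = 92°

1. ∠CHF = 61°  [same arc FC]
2. ∠FGH = 88°  [△HGF]
3. ∠CGF = 92°  [linear pair at G on HC]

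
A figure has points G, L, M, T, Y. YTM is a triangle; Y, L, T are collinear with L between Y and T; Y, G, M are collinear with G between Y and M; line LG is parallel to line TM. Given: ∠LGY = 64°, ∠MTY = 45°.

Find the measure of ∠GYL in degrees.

1. ∠TMY = 64°  [LG∥TM, corresponding at G]
2. ∠MYT = 71°  [△YTM]
3. ∠GYL = 71°  [L on YT, G on YM]

∠GYL = 71°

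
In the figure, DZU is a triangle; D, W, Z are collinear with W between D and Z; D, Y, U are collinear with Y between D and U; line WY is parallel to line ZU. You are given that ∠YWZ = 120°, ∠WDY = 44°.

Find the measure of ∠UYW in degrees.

1. ∠DWY = 60°  [linear pair at W on DZ]
2. ∠DYW = 76°  [△DWY]
3. ∠UYW = 104°  [linear pair at Y on DU]

∠UYW = 104°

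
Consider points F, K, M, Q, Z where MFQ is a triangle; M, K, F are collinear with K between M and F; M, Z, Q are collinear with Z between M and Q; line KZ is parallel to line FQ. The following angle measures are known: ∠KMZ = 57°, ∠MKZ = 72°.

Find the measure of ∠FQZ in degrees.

∠FQZ = 51°

1. ∠KZM = 51°  [△MKZ]
2. ∠KZQ = 129°  [linear pair at Z on MQ]
3. ∠FQZ = 51°  [KZ∥FQ, co-interior at Q–Z]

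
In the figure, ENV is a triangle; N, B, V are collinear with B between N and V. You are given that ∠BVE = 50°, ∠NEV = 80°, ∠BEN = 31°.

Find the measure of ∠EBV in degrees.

1. ∠EVN = 50°  [B on ray VN]
2. ∠ENV = 50°  [△ENV]
3. ∠BNE = 50°  [B on ray NV]
4. ∠EBN = 99°  [△ENB]
5. ∠EBV = 81°  [linear pair at B on NV]

∠EBV = 81°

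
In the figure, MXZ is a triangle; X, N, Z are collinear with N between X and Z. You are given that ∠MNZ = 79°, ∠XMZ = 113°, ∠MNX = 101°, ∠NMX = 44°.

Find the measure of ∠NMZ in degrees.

1. ∠MXN = 35°  [△MXN]
2. ∠MXZ = 35°  [N on ray XZ]
3. ∠MZX = 32°  [△MXZ]
4. ∠MZN = 32°  [N on ray ZX]
5. ∠NMZ = 69°  [△MNZ]

∠NMZ = 69°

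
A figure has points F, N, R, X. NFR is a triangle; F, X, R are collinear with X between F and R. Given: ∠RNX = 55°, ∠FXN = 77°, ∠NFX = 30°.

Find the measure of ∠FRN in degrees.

1. ∠NXR = 103°  [linear pair at X on FR]
2. ∠NRX = 22°  [△NXR]
3. ∠FRN = 22°  [X on ray RF]

∠FRN = 22°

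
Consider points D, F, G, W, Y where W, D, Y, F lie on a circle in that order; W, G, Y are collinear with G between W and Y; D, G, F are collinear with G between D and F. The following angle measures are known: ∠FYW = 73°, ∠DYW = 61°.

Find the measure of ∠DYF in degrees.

∠DYF = 134°

1. ∠FDW = 73°  [same arc WF]
2. ∠DFW = 61°  [same arc WD]
3. ∠DWF = 46°  [△WDF]
4. ∠DYF = 134°  [cyclic WDYF, opposite ∠W+∠Y]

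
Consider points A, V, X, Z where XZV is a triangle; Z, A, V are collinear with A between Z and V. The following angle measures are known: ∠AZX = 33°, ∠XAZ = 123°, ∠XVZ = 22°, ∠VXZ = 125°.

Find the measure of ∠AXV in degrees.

1. ∠VAX = 57°  [linear pair at A on ZV]
2. ∠AVX = 22°  [A on ray VZ]
3. ∠AXV = 101°  [△XAV]

∠AXV = 101°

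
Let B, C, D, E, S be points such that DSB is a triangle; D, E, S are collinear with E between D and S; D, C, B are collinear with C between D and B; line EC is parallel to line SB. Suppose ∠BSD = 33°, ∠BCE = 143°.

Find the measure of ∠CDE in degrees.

∠CDE = 110°

1. ∠CED = 33°  [EC∥SB, corresponding at E]
2. ∠DCE = 37°  [linear pair at C on DB]
3. ∠CDE = 110°  [△DEC]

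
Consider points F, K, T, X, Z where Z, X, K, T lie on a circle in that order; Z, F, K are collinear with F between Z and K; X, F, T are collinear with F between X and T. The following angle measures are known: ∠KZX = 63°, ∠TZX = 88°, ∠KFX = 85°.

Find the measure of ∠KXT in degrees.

∠KXT = 25°

1. ∠KTX = 63°  [same arc XK]
2. ∠TKX = 92°  [cyclic ZXKT, opposite ∠Z+∠K]
3. ∠KXT = 25°  [△XKT]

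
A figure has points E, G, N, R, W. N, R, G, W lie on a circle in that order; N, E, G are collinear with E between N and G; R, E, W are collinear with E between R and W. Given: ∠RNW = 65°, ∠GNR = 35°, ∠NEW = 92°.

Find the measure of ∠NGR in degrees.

1. ∠RGW = 115°  [cyclic NRGW, opposite ∠N+∠G]
2. ∠GWR = 35°  [same arc RG]
3. ∠GER = 92°  [vertical angles at E]
4. ∠GRW = 30°  [△RGW]
5. ∠NGR = 58°  [△REG]

∠NGR = 58°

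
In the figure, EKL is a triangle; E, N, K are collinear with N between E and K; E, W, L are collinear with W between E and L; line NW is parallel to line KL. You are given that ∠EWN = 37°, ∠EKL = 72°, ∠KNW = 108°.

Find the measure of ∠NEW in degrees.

1. ∠ELK = 37°  [NW∥KL, corresponding at W]
2. ∠KEL = 71°  [△EKL]
3. ∠NEW = 71°  [N on EK, W on EL]

∠NEW = 71°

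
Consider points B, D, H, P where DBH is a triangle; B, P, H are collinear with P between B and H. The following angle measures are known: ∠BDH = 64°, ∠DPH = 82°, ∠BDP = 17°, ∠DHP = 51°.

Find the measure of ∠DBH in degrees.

1. ∠BPD = 98°  [linear pair at P on BH]
2. ∠DBP = 65°  [△DBP]
3. ∠DBH = 65°  [P on ray BH]

∠DBH = 65°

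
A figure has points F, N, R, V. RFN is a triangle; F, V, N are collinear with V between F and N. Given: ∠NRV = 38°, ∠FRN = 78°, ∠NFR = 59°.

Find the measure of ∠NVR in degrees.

∠NVR = 99°

1. ∠FNR = 43°  [△RFN]
2. ∠RNV = 43°  [V on ray NF]
3. ∠NVR = 99°  [△RVN]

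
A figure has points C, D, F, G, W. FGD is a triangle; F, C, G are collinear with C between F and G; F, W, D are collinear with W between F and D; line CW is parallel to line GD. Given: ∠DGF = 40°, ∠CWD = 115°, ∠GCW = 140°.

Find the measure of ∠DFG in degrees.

∠DFG = 75°

1. ∠FCW = 40°  [CW∥GD, corresponding at C]
2. ∠CWF = 65°  [linear pair at W on FD]
3. ∠CFW = 75°  [△FCW]
4. ∠DFG = 75°  [C on FG, W on FD]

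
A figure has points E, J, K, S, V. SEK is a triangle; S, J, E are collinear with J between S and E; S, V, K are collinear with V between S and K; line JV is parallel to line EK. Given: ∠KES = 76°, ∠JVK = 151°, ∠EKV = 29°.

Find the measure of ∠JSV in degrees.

1. ∠SJV = 76°  [JV∥EK, corresponding at J]
2. ∠JVS = 29°  [linear pair at V on SK]
3. ∠JSV = 75°  [△SJV]

∠JSV = 75°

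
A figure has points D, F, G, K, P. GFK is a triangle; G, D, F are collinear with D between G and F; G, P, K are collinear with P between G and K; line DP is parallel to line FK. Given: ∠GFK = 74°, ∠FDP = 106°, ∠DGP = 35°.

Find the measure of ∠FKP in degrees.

1. ∠GDP = 74°  [DP∥FK, corresponding at D]
2. ∠DPG = 71°  [△GDP]
3. ∠DPK = 109°  [linear pair at P on GK]
4. ∠FKP = 71°  [DP∥FK, co-interior at K–P]

∠FKP = 71°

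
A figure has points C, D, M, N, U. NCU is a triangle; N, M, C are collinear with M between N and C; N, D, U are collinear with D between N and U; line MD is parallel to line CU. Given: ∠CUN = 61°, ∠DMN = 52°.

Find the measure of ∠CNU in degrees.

1. ∠MDN = 61°  [MD∥CU, corresponding at D]
2. ∠DNM = 67°  [△NMD]
3. ∠CNU = 67°  [M on NC, D on NU]

∠CNU = 67°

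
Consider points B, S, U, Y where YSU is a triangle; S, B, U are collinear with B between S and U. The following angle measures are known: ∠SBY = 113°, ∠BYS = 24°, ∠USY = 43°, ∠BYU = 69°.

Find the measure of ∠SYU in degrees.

∠SYU = 93°

1. ∠UBY = 67°  [linear pair at B on SU]
2. ∠BUY = 44°  [△YBU]
3. ∠SUY = 44°  [B on ray US]
4. ∠SYU = 93°  [△YSU]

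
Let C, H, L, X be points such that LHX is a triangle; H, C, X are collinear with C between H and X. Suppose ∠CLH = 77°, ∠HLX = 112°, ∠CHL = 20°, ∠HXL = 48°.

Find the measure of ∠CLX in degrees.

1. ∠HCL = 83°  [△LHC]
2. ∠CXL = 48°  [C on ray XH]
3. ∠LCX = 97°  [linear pair at C on HX]
4. ∠CLX = 35°  [△LCX]

∠CLX = 35°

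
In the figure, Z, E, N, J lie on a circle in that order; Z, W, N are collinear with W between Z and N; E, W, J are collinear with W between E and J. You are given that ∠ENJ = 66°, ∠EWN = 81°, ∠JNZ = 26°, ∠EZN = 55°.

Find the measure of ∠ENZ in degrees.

1. ∠EZJ = 114°  [cyclic ZENJ, opposite ∠Z+∠N]
2. ∠JEZ = 26°  [same arc ZJ]
3. ∠EJZ = 40°  [△ZEJ]
4. ∠ENZ = 40°  [same arc ZE]

∠ENZ = 40°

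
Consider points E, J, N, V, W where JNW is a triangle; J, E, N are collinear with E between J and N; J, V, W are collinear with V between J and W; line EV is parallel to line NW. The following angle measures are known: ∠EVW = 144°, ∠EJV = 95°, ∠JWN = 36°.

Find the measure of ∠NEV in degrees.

1. ∠EVJ = 36°  [linear pair at V on JW]
2. ∠JEV = 49°  [△JEV]
3. ∠NEV = 131°  [linear pair at E on JN]

∠NEV = 131°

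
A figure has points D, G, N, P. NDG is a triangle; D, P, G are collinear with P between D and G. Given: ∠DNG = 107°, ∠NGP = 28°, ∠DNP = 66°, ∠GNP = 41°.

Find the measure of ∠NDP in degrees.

1. ∠GPN = 111°  [△NPG]
2. ∠DPN = 69°  [linear pair at P on DG]
3. ∠NDP = 45°  [△NDP]

∠NDP = 45°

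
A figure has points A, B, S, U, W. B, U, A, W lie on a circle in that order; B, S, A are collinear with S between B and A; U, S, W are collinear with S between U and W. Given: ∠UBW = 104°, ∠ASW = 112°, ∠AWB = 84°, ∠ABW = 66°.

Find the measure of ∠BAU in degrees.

∠BAU = 46°

1. ∠BSU = 112°  [vertical angles at S]
2. ∠AUW = 66°  [same arc AW]
3. ∠ASU = 68°  [linear pair at S on BA]
4. ∠BAU = 46°  [△USA]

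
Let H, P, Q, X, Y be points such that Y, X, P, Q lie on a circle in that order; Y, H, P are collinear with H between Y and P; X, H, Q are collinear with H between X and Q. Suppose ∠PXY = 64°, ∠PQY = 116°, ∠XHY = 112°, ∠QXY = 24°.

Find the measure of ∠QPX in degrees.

∠QPX = 96°

1. ∠PHQ = 112°  [vertical angles at H]
2. ∠PHX = 68°  [linear pair at H on YP]
3. ∠PYX = 44°  [△YHX]
4. ∠QPY = 24°  [same arc YQ]
5. ∠PQX = 44°  [△PHQ]
6. ∠XPY = 72°  [△YXP]
7. ∠PXQ = 40°  [△XHP]
8. ∠QPX = 96°  [△XPQ]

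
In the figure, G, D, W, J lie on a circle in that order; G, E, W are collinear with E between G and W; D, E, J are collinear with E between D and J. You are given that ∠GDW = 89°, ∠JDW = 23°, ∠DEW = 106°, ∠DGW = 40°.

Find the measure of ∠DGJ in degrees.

1. ∠DWG = 51°  [△GDW]
2. ∠DEG = 74°  [linear pair at E on GW]
3. ∠GDJ = 66°  [△GED]
4. ∠DJG = 51°  [same arc GD]
5. ∠DGJ = 63°  [△GDJ]

∠DGJ = 63°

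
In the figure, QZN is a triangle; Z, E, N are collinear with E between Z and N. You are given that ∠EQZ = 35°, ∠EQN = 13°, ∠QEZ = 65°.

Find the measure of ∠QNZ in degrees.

1. ∠NEQ = 115°  [linear pair at E on ZN]
2. ∠ENQ = 52°  [△QEN]
3. ∠QNZ = 52°  [E on ray NZ]

∠QNZ = 52°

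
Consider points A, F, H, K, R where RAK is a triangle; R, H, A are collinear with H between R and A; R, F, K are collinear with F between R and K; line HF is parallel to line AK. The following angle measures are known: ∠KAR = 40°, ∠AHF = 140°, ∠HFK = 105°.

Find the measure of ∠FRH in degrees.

∠FRH = 65°

1. ∠FHR = 40°  [HF∥AK, corresponding at H]
2. ∠HFR = 75°  [linear pair at F on RK]
3. ∠FRH = 65°  [△RHF]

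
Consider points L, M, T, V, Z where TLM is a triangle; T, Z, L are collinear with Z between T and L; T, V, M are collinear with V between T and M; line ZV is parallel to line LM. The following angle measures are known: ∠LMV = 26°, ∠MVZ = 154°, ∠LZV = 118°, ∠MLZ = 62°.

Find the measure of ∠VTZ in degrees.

1. ∠TVZ = 26°  [linear pair at V on TM]
2. ∠TZV = 62°  [linear pair at Z on TL]
3. ∠VTZ = 92°  [△TZV]

∠VTZ = 92°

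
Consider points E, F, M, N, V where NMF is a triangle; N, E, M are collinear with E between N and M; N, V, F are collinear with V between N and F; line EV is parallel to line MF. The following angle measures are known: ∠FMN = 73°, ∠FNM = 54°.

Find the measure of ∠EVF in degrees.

∠EVF = 127°

1. ∠MFN = 53°  [△NMF]
2. ∠EVN = 53°  [EV∥MF, corresponding at V]
3. ∠EVF = 127°  [linear pair at V on NF]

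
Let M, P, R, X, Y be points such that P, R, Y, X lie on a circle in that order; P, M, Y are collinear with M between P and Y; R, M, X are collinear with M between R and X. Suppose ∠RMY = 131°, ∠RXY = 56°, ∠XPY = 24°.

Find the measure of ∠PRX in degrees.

∠PRX = 75°

1. ∠PMR = 49°  [linear pair at M on PY]
2. ∠RPY = 56°  [same arc RY]
3. ∠PRX = 75°  [△PMR]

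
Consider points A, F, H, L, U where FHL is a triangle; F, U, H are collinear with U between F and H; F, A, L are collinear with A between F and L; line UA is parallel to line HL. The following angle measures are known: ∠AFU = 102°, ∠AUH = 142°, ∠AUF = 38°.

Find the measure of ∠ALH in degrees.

1. ∠FAU = 40°  [△FUA]
2. ∠LAU = 140°  [linear pair at A on FL]
3. ∠ALH = 40°  [UA∥HL, co-interior at L–A]

∠ALH = 40°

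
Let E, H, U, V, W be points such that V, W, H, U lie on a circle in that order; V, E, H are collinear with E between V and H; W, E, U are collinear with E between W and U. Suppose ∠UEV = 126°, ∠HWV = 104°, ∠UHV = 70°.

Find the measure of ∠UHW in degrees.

∠UHW = 90°

1. ∠HEU = 54°  [linear pair at E on VH]
2. ∠HUV = 76°  [cyclic VWHU, opposite ∠W+∠U]
3. ∠HVU = 34°  [△VHU]
4. ∠HUW = 56°  [△HEU]
5. ∠HWU = 34°  [same arc HU]
6. ∠UHW = 90°  [△WHU]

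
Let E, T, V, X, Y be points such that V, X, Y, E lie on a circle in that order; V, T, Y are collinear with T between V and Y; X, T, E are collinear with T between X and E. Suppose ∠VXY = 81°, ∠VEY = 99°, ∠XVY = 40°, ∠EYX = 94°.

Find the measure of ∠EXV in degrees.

∠EXV = 35°

1. ∠VYX = 59°  [△VXY]
2. ∠EVX = 86°  [cyclic VXYE, opposite ∠V+∠Y]
3. ∠VEX = 59°  [same arc VX]
4. ∠EXV = 35°  [△VXE]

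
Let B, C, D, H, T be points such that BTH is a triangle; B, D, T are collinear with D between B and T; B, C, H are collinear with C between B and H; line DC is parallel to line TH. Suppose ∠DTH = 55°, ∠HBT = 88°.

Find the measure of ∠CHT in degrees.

1. ∠BTH = 55°  [D on ray TB]
2. ∠BHT = 37°  [△BTH]
3. ∠CHT = 37°  [C on ray HB]

∠CHT = 37°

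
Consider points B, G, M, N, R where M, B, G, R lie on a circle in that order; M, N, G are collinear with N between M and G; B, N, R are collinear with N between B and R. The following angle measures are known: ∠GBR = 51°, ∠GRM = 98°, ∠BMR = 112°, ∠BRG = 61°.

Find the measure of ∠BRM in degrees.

1. ∠GBM = 82°  [cyclic MBGR, opposite ∠B+∠R]
2. ∠BMG = 61°  [same arc BG]
3. ∠BGM = 37°  [△MBG]
4. ∠BRM = 37°  [same arc MB]

∠BRM = 37°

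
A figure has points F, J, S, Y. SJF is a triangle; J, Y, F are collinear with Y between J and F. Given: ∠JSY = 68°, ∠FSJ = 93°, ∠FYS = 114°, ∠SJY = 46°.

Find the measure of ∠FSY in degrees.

1. ∠FJS = 46°  [Y on ray JF]
2. ∠JFS = 41°  [△SJF]
3. ∠SFY = 41°  [Y on ray FJ]
4. ∠FSY = 25°  [△SYF]

∠FSY = 25°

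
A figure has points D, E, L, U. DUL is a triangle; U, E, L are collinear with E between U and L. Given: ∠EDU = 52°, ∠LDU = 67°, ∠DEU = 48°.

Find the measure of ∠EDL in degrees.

1. ∠DUE = 80°  [△DUE]
2. ∠DEL = 132°  [linear pair at E on UL]
3. ∠DUL = 80°  [E on ray UL]
4. ∠DLU = 33°  [△DUL]
5. ∠DLE = 33°  [E on ray LU]
6. ∠EDL = 15°  [△DEL]

∠EDL = 15°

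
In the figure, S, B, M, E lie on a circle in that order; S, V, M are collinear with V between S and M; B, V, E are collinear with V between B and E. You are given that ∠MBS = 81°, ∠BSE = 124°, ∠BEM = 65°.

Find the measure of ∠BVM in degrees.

1. ∠BME = 56°  [cyclic SBME, opposite ∠S+∠M]
2. ∠BSM = 65°  [same arc BM]
3. ∠EBM = 59°  [△BME]
4. ∠BMS = 34°  [△SBM]
5. ∠BVM = 87°  [△BVM]

∠BVM = 87°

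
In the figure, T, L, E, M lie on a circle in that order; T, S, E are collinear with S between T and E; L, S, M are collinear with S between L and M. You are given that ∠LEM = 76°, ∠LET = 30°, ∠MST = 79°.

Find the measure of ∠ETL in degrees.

∠ETL = 33°

1. ∠LTM = 104°  [cyclic TLEM, opposite ∠T+∠E]
2. ∠LMT = 30°  [same arc TL]
3. ∠ESL = 79°  [vertical angles at S]
4. ∠MLT = 46°  [△TLM]
5. ∠LST = 101°  [linear pair at S on TE]
6. ∠ETL = 33°  [△TSL]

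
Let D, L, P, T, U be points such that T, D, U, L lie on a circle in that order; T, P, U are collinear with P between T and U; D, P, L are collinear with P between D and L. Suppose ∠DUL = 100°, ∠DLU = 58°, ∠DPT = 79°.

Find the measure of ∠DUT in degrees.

∠DUT = 57°

1. ∠LDU = 22°  [△DUL]
2. ∠DPU = 101°  [linear pair at P on TU]
3. ∠DUT = 57°  [△DPU]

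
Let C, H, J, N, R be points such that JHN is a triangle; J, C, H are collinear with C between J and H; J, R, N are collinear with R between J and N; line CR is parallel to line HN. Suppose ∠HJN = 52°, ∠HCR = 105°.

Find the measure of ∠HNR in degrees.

∠HNR = 53°

1. ∠CJR = 52°  [C on JH, R on JN]
2. ∠JCR = 75°  [linear pair at C on JH]
3. ∠CRJ = 53°  [△JCR]
4. ∠CRN = 127°  [linear pair at R on JN]
5. ∠HNR = 53°  [CR∥HN, co-interior at N–R]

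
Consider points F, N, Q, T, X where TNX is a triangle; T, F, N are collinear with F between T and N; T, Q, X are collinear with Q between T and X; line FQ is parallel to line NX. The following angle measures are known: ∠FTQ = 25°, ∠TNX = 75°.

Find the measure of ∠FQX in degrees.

1. ∠NTX = 25°  [F on TN, Q on TX]
2. ∠NXT = 80°  [△TNX]
3. ∠FQT = 80°  [FQ∥NX, corresponding at Q]
4. ∠FQX = 100°  [linear pair at Q on TX]

∠FQX = 100°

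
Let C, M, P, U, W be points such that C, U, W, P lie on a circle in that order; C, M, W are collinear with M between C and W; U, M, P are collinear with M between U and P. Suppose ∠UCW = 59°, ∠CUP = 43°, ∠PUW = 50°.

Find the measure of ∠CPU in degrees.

1. ∠UPW = 59°  [same arc UW]
2. ∠PWU = 71°  [△UWP]
3. ∠PCU = 109°  [cyclic CUWP, opposite ∠C+∠W]
4. ∠CPU = 28°  [△CUP]

∠CPU = 28°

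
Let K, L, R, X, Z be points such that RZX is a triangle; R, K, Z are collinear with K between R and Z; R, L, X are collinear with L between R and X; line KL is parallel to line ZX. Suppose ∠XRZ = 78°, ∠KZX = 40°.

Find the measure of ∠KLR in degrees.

1. ∠RZX = 40°  [K on ray ZR]
2. ∠RXZ = 62°  [△RZX]
3. ∠KLR = 62°  [KL∥ZX, corresponding at L]

∠KLR = 62°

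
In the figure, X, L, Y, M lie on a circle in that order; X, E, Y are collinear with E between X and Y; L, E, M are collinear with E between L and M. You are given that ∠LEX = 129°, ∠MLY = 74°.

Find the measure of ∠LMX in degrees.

1. ∠MEY = 129°  [vertical angles at E]
2. ∠MXY = 74°  [same arc YM]
3. ∠MEX = 51°  [linear pair at E on XY]
4. ∠LMX = 55°  [△XEM]

∠LMX = 55°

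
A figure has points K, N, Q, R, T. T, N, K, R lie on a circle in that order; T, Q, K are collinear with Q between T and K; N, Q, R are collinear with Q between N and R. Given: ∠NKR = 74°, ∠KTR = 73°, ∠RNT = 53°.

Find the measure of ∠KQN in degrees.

∠KQN = 86°

1. ∠NTR = 106°  [cyclic TNKR, opposite ∠T+∠K]
2. ∠KNR = 73°  [same arc KR]
3. ∠NRT = 21°  [△TNR]
4. ∠NKT = 21°  [same arc TN]
5. ∠KQN = 86°  [△NQK]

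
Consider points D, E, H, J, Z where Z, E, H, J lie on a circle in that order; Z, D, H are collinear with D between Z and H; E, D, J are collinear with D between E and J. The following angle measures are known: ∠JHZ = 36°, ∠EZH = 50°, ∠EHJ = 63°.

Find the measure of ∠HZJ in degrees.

1. ∠EJH = 50°  [same arc EH]
2. ∠HEJ = 67°  [△EHJ]
3. ∠HZJ = 67°  [same arc HJ]

∠HZJ = 67°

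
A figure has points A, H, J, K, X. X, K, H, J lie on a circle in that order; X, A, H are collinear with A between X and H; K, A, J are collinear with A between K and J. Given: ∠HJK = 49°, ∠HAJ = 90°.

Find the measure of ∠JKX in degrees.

1. ∠HXK = 49°  [same arc KH]
2. ∠KAX = 90°  [vertical angles at A]
3. ∠JKX = 41°  [△XAK]

∠JKX = 41°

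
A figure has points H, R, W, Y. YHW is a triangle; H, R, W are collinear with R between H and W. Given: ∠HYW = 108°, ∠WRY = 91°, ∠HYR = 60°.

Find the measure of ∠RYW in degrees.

1. ∠HRY = 89°  [linear pair at R on HW]
2. ∠RHY = 31°  [△YHR]
3. ∠WHY = 31°  [R on ray HW]
4. ∠HWY = 41°  [△YHW]
5. ∠RWY = 41°  [R on ray WH]
6. ∠RYW = 48°  [△YRW]

∠RYW = 48°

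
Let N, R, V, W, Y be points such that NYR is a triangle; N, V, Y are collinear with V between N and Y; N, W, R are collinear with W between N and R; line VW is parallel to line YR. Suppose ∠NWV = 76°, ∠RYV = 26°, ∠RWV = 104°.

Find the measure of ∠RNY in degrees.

1. ∠NRY = 76°  [VW∥YR, corresponding at W]
2. ∠NYR = 26°  [V on ray YN]
3. ∠RNY = 78°  [△NYR]

∠RNY = 78°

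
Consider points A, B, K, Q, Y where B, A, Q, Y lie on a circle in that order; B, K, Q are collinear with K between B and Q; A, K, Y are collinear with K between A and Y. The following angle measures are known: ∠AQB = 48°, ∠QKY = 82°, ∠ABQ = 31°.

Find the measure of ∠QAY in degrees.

∠QAY = 34°

1. ∠AYB = 48°  [same arc BA]
2. ∠BKY = 98°  [linear pair at K on BQ]
3. ∠QBY = 34°  [△BKY]
4. ∠QAY = 34°  [same arc QY]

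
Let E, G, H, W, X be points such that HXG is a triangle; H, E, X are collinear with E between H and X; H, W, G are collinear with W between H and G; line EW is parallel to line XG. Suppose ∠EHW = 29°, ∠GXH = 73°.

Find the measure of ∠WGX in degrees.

∠WGX = 78°

1. ∠GHX = 29°  [E on HX, W on HG]
2. ∠HGX = 78°  [△HXG]
3. ∠WGX = 78°  [W on ray GH]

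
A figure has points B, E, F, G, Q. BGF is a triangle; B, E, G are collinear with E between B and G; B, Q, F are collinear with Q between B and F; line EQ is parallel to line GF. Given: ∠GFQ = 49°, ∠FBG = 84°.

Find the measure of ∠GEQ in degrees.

1. ∠BFG = 49°  [Q on ray FB]
2. ∠BGF = 47°  [△BGF]
3. ∠BEQ = 47°  [EQ∥GF, corresponding at E]
4. ∠GEQ = 133°  [linear pair at E on BG]

∠GEQ = 133°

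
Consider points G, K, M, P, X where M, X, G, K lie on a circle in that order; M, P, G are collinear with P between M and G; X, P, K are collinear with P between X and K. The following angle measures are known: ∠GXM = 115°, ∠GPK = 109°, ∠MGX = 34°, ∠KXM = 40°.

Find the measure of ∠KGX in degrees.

1. ∠MKX = 34°  [same arc MX]
2. ∠KMX = 106°  [△MXK]
3. ∠KGX = 74°  [cyclic MXGK, opposite ∠M+∠G]

∠KGX = 74°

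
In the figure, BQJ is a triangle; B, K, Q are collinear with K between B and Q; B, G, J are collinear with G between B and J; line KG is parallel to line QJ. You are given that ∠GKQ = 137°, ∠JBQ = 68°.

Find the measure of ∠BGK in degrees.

∠BGK = 69°

1. ∠BKG = 43°  [linear pair at K on BQ]
2. ∠GBK = 68°  [K on BQ, G on BJ]
3. ∠BGK = 69°  [△BKG]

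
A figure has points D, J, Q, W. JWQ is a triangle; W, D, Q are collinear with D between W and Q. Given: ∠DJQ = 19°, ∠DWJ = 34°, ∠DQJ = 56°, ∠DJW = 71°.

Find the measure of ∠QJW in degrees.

1. ∠JWQ = 34°  [D on ray WQ]
2. ∠JQW = 56°  [D on ray QW]
3. ∠QJW = 90°  [△JWQ]

∠QJW = 90°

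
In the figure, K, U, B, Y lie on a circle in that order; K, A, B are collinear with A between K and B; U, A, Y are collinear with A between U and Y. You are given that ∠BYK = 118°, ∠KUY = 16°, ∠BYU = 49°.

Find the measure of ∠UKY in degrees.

1. ∠BUK = 62°  [cyclic KUBY, opposite ∠U+∠Y]
2. ∠BKU = 49°  [same arc UB]
3. ∠KBU = 69°  [△KUB]
4. ∠KYU = 69°  [same arc KU]
5. ∠UKY = 95°  [△KUY]

∠UKY = 95°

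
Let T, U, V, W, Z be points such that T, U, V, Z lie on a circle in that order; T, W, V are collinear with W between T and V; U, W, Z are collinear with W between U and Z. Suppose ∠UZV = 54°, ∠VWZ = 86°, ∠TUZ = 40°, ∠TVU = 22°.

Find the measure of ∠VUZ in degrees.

∠VUZ = 64°

1. ∠TWU = 86°  [vertical angles at W]
2. ∠UWV = 94°  [linear pair at W on TV]
3. ∠VUZ = 64°  [△UWV]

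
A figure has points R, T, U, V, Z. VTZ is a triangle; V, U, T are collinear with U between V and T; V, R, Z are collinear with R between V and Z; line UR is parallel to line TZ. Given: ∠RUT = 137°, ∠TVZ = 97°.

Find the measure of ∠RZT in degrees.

1. ∠RUV = 43°  [linear pair at U on VT]
2. ∠RVU = 97°  [U on VT, R on VZ]
3. ∠URV = 40°  [△VUR]
4. ∠URZ = 140°  [linear pair at R on VZ]
5. ∠RZT = 40°  [UR∥TZ, co-interior at Z–R]

∠RZT = 40°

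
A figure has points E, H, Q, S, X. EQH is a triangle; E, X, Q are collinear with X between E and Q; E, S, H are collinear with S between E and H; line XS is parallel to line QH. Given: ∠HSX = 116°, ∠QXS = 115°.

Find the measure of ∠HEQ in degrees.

∠HEQ = 51°

1. ∠ESX = 64°  [linear pair at S on EH]
2. ∠EXS = 65°  [linear pair at X on EQ]
3. ∠SEX = 51°  [△EXS]
4. ∠HEQ = 51°  [X on EQ, S on EH]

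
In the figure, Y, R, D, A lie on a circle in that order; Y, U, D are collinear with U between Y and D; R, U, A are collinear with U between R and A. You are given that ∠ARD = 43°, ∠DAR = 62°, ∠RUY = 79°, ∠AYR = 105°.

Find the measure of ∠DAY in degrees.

∠DAY = 98°

1. ∠AYD = 43°  [same arc DA]
2. ∠AUD = 79°  [vertical angles at U]
3. ∠ADY = 39°  [△DUA]
4. ∠DAY = 98°  [△YDA]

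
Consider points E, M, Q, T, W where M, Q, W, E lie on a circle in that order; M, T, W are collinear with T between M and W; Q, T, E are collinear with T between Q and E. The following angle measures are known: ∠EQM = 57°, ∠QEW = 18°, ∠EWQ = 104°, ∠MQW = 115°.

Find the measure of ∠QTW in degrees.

∠QTW = 75°

1. ∠QMW = 18°  [same arc QW]
2. ∠EQW = 58°  [△QWE]
3. ∠MWQ = 47°  [△MQW]
4. ∠QTW = 75°  [△QTW]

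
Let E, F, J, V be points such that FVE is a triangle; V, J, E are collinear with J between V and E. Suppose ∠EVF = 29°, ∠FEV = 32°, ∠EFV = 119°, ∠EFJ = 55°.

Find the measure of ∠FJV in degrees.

∠FJV = 87°

1. ∠FEJ = 32°  [J on ray EV]
2. ∠EJF = 93°  [△FJE]
3. ∠FJV = 87°  [linear pair at J on VE]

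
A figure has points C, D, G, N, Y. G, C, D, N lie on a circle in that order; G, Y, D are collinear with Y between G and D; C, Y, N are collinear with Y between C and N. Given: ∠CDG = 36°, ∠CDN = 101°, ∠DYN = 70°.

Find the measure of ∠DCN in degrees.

1. ∠CNG = 36°  [same arc GC]
2. ∠GYN = 110°  [linear pair at Y on GD]
3. ∠DGN = 34°  [△GYN]
4. ∠DCN = 34°  [same arc DN]

∠DCN = 34°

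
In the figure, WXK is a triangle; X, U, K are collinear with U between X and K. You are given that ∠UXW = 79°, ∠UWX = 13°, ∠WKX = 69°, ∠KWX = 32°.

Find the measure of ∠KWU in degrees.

1. ∠WUX = 88°  [△WXU]
2. ∠UKW = 69°  [U on ray KX]
3. ∠KUW = 92°  [linear pair at U on XK]
4. ∠KWU = 19°  [△WUK]

∠KWU = 19°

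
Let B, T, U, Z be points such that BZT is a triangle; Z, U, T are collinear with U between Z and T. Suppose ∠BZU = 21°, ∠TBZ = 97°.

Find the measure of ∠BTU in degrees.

1. ∠BZT = 21°  [U on ray ZT]
2. ∠BTZ = 62°  [△BZT]
3. ∠BTU = 62°  [U on ray TZ]

∠BTU = 62°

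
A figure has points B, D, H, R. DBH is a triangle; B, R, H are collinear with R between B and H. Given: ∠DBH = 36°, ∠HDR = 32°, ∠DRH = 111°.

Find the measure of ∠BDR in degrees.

1. ∠DBR = 36°  [R on ray BH]
2. ∠BRD = 69°  [linear pair at R on BH]
3. ∠BDR = 75°  [△DBR]

∠BDR = 75°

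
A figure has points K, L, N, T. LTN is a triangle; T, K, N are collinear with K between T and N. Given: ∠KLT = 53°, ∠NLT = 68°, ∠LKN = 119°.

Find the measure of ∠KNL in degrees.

∠KNL = 46°

1. ∠LKT = 61°  [linear pair at K on TN]
2. ∠KTL = 66°  [△LTK]
3. ∠LTN = 66°  [K on ray TN]
4. ∠LNT = 46°  [△LTN]
5. ∠KNL = 46°  [K on ray NT]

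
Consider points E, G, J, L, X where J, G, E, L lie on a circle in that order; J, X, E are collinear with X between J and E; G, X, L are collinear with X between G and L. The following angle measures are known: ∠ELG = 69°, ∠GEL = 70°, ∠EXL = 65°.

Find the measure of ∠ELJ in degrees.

∠ELJ = 93°

1. ∠EGL = 41°  [△GEL]
2. ∠JEL = 46°  [△EXL]
3. ∠EJL = 41°  [same arc EL]
4. ∠ELJ = 93°  [△JEL]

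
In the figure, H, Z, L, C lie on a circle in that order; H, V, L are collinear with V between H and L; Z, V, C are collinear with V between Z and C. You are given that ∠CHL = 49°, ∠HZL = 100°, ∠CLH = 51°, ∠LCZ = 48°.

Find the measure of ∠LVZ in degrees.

1. ∠CZH = 51°  [same arc HC]
2. ∠LHZ = 48°  [same arc ZL]
3. ∠HVZ = 81°  [△HVZ]
4. ∠LVZ = 99°  [linear pair at V on HL]

∠LVZ = 99°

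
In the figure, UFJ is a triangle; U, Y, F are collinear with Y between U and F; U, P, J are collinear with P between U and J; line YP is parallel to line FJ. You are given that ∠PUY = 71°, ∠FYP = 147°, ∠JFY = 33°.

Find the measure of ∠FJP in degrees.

1. ∠FUJ = 71°  [Y on UF, P on UJ]
2. ∠JFU = 33°  [Y on ray FU]
3. ∠FJU = 76°  [△UFJ]
4. ∠FJP = 76°  [P on ray JU]

∠FJP = 76°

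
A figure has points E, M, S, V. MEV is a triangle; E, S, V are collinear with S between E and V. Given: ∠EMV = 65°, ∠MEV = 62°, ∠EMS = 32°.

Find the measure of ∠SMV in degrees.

1. ∠EVM = 53°  [△MEV]
2. ∠MES = 62°  [S on ray EV]
3. ∠ESM = 86°  [△MES]
4. ∠MVS = 53°  [S on ray VE]
5. ∠MSV = 94°  [linear pair at S on EV]
6. ∠SMV = 33°  [△MSV]

∠SMV = 33°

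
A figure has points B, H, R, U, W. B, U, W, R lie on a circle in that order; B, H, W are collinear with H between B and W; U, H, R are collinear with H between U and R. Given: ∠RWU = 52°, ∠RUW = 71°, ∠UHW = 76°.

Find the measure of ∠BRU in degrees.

∠BRU = 33°

1. ∠RBW = 71°  [same arc WR]
2. ∠BHR = 76°  [vertical angles at H]
3. ∠BRU = 33°  [△BHR]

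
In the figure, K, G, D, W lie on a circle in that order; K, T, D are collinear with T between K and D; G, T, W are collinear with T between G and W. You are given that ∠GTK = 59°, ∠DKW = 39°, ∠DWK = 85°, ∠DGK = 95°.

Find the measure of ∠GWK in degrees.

1. ∠DTW = 59°  [vertical angles at T]
2. ∠KTW = 121°  [linear pair at T on KD]
3. ∠GWK = 20°  [△KTW]

∠GWK = 20°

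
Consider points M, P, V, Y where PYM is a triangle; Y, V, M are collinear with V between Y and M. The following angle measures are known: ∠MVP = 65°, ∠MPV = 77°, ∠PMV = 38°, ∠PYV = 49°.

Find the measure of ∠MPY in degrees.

1. ∠PMY = 38°  [V on ray MY]
2. ∠MYP = 49°  [V on ray YM]
3. ∠MPY = 93°  [△PYM]

∠MPY = 93°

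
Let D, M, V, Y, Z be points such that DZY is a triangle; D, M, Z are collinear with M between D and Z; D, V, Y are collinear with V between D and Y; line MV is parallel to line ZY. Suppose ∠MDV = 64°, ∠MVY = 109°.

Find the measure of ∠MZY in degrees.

1. ∠DVM = 71°  [linear pair at V on DY]
2. ∠DMV = 45°  [△DMV]
3. ∠VMZ = 135°  [linear pair at M on DZ]
4. ∠MZY = 45°  [MV∥ZY, co-interior at Z–M]

∠MZY = 45°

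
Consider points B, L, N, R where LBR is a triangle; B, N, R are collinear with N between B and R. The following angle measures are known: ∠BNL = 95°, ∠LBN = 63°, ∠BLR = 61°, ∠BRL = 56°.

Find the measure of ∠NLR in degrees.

1. ∠LNR = 85°  [linear pair at N on BR]
2. ∠LRN = 56°  [N on ray RB]
3. ∠NLR = 39°  [△LNR]

∠NLR = 39°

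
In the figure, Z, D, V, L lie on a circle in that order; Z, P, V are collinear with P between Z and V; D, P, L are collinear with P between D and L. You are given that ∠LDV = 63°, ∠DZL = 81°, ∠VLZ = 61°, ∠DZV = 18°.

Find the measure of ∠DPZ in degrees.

∠DPZ = 106°

1. ∠LZV = 63°  [same arc VL]
2. ∠LVZ = 56°  [△ZVL]
3. ∠LDZ = 56°  [same arc ZL]
4. ∠DPZ = 106°  [△ZPD]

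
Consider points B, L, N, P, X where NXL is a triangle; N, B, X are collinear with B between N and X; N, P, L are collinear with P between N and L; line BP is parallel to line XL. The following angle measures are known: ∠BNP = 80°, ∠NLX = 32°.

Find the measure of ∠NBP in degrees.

1. ∠LNX = 80°  [B on NX, P on NL]
2. ∠LXN = 68°  [△NXL]
3. ∠NBP = 68°  [BP∥XL, corresponding at B]

∠NBP = 68°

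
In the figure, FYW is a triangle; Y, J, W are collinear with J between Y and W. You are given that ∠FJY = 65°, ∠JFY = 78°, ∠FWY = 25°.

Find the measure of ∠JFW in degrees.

∠JFW = 40°

1. ∠FJW = 115°  [linear pair at J on YW]
2. ∠FWJ = 25°  [J on ray WY]
3. ∠JFW = 40°  [△FJW]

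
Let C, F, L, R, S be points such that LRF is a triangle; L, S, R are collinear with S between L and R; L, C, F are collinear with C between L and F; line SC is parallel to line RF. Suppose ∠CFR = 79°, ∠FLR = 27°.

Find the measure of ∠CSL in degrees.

1. ∠LFR = 79°  [C on ray FL]
2. ∠FRL = 74°  [△LRF]
3. ∠CSL = 74°  [SC∥RF, corresponding at S]

∠CSL = 74°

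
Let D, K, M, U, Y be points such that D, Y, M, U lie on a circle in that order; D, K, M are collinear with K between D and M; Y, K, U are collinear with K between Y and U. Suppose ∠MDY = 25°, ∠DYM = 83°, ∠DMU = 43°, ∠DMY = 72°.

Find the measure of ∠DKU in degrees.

1. ∠DUM = 97°  [cyclic DYMU, opposite ∠Y+∠U]
2. ∠MDU = 40°  [△DMU]
3. ∠DUY = 72°  [same arc DY]
4. ∠DKU = 68°  [△DKU]

∠DKU = 68°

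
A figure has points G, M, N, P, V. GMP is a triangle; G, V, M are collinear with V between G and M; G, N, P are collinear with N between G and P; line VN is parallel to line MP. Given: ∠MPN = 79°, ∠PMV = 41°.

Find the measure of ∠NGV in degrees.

∠NGV = 60°

1. ∠GPM = 79°  [N on ray PG]
2. ∠GMP = 41°  [V on ray MG]
3. ∠MGP = 60°  [△GMP]
4. ∠NGV = 60°  [V on GM, N on GP]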